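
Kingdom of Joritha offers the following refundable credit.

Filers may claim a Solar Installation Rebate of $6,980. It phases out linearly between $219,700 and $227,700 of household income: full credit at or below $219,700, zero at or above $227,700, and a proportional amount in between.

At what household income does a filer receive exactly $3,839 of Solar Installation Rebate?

$223,300

$3,839 is 3,839/6,980 of the full $6,980, so 3,141/6,980 of the $8,000 range has been used: income = $219,700 + $8,000 × 3,141/6,980 = $223,300.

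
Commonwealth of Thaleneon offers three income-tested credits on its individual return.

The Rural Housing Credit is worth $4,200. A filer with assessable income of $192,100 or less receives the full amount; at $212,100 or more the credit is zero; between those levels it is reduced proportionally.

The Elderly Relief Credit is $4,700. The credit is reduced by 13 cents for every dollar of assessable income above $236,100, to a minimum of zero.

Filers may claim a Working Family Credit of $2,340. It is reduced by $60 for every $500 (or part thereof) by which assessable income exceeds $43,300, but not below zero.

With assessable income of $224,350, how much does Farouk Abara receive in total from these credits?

$4,700

Rural Housing Credit: $224,350 is at or above $212,100, so the credit is $0.
Elderly Relief Credit: $224,350 is at or below the $236,100 threshold, so the full $4,700 applies.
Working Family Credit: income exceeds $43,300 by $181,050 → 363 increments × $60 = $21,780 ≥ base, so the credit is $0.
Total: $0 + $4,700 + $0 = $4,700.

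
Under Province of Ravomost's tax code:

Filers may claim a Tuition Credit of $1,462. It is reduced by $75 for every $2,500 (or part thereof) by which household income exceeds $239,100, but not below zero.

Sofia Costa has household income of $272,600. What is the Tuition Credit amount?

Tuition Credit: income exceeds $239,100 by $33,500, which is 14 full-or-partial $2,500 increments; reduction = 14 × $75 = $1,050, leaving $412.

$412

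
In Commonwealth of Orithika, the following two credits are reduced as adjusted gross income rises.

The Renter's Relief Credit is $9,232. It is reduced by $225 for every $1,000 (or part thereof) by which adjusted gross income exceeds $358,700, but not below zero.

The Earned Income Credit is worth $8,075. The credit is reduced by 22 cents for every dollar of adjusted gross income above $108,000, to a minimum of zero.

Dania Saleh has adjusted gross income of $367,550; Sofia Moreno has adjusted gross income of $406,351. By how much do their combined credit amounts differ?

$7,207

Dania ($367,550): Renter's Relief Credit: income exceeds $358,700 by $8,850, which is 9 full-or-partial $1,000 increments; reduction = 9 × $225 = $2,025, leaving $7,207. Earned Income Credit: 22% of the $259,550 excess over $108,000 is $57,101 ≥ base, so the credit is $0. total $7,207 + $0 = $7,207
Sofia ($406,351): Renter's Relief Credit: income exceeds $358,700 by $47,651 → 48 increments × $225 = $10,800 ≥ base, so the credit is $0. Earned Income Credit: 22% of the $298,351 excess over $108,000 is $65,637.22 ≥ base, so the credit is $0. total $0 + $0 = $0
Difference: |$7,207 − $0| = $7,207.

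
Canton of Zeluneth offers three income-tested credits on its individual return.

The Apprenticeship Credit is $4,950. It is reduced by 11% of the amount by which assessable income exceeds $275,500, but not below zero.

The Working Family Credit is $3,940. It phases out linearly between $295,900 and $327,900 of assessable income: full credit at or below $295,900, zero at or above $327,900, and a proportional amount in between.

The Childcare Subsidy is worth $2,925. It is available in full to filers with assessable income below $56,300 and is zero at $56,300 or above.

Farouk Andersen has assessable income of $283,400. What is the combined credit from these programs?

$8,021

Apprenticeship Credit: 11% of the $7,900 excess over $275,500 is $869; credit = $4,950 − $869 = $4,081.
Working Family Credit: $283,400 is at or below the $295,900 threshold, so the full $3,940 applies.
Childcare Subsidy: $283,400 meets or exceeds the $56,300 cutoff, so the credit is $0.
Total: $4,081 + $3,940 + $0 = $8,021.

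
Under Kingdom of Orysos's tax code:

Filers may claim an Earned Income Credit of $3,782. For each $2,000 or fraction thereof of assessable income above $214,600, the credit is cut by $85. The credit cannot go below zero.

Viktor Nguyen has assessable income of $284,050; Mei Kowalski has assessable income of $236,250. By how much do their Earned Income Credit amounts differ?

$2,040

Viktor ($284,050): Earned Income Credit: income exceeds $214,600 by $69,450, which is 35 full-or-partial $2,000 increments; reduction = 35 × $85 = $2,975, leaving $807.
Mei ($236,250): Earned Income Credit: income exceeds $214,600 by $21,650, which is 11 full-or-partial $2,000 increments; reduction = 11 × $85 = $935, leaving $2,847.
Difference: |$807 − $2,847| = $2,040.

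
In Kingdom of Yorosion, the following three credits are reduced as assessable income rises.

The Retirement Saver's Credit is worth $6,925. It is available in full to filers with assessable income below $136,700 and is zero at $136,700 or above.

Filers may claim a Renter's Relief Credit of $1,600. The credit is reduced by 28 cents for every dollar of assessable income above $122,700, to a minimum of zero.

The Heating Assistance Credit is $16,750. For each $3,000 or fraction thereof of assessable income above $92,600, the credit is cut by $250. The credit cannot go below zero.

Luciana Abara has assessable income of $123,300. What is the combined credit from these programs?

Retirement Saver's Credit: $123,300 is below the $136,700 cutoff, so the full $6,925 applies.
Renter's Relief Credit: 28% of the $600 excess over $122,700 is $168; credit = $1,600 − $168 = $1,432.
Heating Assistance Credit: income exceeds $92,600 by $30,700, which is 11 full-or-partial $3,000 increments; reduction = 11 × $250 = $2,750, leaving $14,000.
Total: $6,925 + $1,432 + $14,000 = $22,357.

$22,357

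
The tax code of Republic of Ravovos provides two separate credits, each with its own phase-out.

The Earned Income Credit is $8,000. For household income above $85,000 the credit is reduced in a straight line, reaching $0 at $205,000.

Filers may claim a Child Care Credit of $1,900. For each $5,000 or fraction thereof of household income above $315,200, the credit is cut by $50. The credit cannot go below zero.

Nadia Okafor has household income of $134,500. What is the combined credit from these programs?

Earned Income Credit: $134,500 is $49,500 into a $120,000 phase-out range, leaving 70,500/120,000 of the credit: $8,000 × 70,500/120,000 = $4,700.
Child Care Credit: $134,500 is at or below the $315,200 threshold, so the full $1,900 applies.
Total: $4,700 + $1,900 = $6,600.

$6,600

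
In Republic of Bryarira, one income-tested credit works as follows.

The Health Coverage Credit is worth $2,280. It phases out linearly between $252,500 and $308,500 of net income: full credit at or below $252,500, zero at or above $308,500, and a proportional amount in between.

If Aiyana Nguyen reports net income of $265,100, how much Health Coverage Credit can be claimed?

Health Coverage Credit: $265,100 is $12,600 into a $56,000 phase-out range, leaving 43,400/56,000 of the credit: $2,280 × 43,400/56,000 = $1,767.

$1,767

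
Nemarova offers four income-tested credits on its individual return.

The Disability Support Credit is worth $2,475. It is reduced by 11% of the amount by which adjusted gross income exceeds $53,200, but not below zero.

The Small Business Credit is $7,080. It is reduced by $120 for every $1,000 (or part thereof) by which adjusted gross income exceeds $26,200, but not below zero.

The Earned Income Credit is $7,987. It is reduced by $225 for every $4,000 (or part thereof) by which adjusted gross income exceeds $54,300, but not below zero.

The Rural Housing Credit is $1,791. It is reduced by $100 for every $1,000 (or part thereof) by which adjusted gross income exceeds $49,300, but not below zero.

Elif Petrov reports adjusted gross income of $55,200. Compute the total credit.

Disability Support Credit: 11% of the $2,000 excess over $53,200 is $220; credit = $2,475 − $220 = $2,255.
Small Business Credit: income exceeds $26,200 by $29,000, which is 29 full-or-partial $1,000 increments; reduction = 29 × $120 = $3,480, leaving $3,600.
Earned Income Credit: income exceeds $54,300 by $900, which is 1 full-or-partial $4,000 increment; reduction = 1 × $225 = $225, leaving $7,762.
Rural Housing Credit: income exceeds $49,300 by $5,900, which is 6 full-or-partial $1,000 increments; reduction = 6 × $100 = $600, leaving $1,191.
Total: $2,255 + $3,600 + $7,762 + $1,191 = $14,808.

$14,808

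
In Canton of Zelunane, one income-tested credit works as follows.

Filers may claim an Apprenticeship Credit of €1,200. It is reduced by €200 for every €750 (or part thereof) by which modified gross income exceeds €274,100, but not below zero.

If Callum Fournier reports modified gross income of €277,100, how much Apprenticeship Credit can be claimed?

Apprenticeship Credit: income exceeds €274,100 by €3,000, which is 4 full-or-partial €750 increments; reduction = 4 × €200 = €800, leaving €400.

€400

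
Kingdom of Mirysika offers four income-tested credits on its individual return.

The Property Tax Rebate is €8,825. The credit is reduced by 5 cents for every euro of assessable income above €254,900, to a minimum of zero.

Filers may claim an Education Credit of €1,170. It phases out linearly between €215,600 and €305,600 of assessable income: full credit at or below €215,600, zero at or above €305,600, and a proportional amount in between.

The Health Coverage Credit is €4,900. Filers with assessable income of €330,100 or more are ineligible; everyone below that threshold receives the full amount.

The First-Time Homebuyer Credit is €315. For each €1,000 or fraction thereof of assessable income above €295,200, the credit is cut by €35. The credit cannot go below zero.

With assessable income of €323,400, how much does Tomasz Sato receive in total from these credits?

€10,300

Property Tax Rebate: 5% of the €68,500 excess over €254,900 is €3,425; credit = €8,825 − €3,425 = €5,400.
Education Credit: €323,400 is at or above €305,600, so the credit is €0.
Health Coverage Credit: €323,400 is below the €330,100 cutoff, so the full €4,900 applies.
First-Time Homebuyer Credit: income exceeds €295,200 by €28,200 → 29 increments × €35 = €1,015 ≥ base, so the credit is €0.
Total: €5,400 + €0 + €4,900 + €0 = €10,300.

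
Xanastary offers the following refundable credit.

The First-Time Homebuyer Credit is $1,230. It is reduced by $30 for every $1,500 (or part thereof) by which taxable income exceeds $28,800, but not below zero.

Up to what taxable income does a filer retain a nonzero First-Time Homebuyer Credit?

$88,800

After 40 increments the reduction is 40 × $30 = $1,200, leaving $30; one more increment wipes it out. Increment 40 ends at excess 40 × $1,500 = $60,000, so the highest qualifying income is $28,800 + $60,000 = $88,800.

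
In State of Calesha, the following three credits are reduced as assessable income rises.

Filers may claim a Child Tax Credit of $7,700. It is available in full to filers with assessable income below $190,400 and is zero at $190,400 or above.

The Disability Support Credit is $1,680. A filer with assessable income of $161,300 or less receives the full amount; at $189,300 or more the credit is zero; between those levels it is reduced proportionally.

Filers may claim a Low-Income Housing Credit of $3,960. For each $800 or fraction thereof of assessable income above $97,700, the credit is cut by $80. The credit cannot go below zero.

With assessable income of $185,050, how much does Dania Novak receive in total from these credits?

$7,955

Child Tax Credit: $185,050 is below the $190,400 cutoff, so the full $7,700 applies.
Disability Support Credit: $185,050 is $23,750 into a $28,000 phase-out range, leaving 4,250/28,000 of the credit: $1,680 × 4,250/28,000 = $255.
Low-Income Housing Credit: income exceeds $97,700 by $87,350 → 110 increments × $80 = $8,800 ≥ base, so the credit is $0.
Total: $7,700 + $255 + $0 = $7,955.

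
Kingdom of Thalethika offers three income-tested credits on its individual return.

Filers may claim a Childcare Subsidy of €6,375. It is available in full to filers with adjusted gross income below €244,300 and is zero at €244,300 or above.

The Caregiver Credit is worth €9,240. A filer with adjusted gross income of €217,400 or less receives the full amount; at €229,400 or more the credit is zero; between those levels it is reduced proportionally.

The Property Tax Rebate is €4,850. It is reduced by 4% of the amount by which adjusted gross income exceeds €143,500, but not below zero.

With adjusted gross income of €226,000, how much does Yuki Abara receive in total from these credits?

Childcare Subsidy: €226,000 is below the €244,300 cutoff, so the full €6,375 applies.
Caregiver Credit: €226,000 is €8,600 into a €12,000 phase-out range, leaving 3,400/12,000 of the credit: €9,240 × 3,400/12,000 = €2,618.
Property Tax Rebate: 4% of the €82,500 excess over €143,500 is €3,300; credit = €4,850 − €3,300 = €1,550.
Total: €6,375 + €2,618 + €1,550 = €10,543.

€10,543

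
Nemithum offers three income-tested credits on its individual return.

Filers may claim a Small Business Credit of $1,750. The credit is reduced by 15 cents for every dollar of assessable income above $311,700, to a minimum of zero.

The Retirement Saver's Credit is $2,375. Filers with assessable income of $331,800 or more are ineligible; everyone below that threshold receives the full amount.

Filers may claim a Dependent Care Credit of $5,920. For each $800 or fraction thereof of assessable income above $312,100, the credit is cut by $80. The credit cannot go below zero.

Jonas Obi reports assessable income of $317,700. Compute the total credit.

$8,585

Small Business Credit: 15% of the $6,000 excess over $311,700 is $900; credit = $1,750 − $900 = $850.
Retirement Saver's Credit: $317,700 is below the $331,800 cutoff, so the full $2,375 applies.
Dependent Care Credit: income exceeds $312,100 by $5,600, which is 7 full-or-partial $800 increments; reduction = 7 × $80 = $560, leaving $5,360.
Total: $850 + $2,375 + $5,360 = $8,585.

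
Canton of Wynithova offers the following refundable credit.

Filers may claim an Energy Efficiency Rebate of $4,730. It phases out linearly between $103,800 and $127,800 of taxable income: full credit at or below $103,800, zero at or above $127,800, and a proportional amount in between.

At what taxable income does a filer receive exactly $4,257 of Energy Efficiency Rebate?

$4,257 is 4,257/4,730 of the full $4,730, so 473/4,730 of the $24,000 range has been used: income = $103,800 + $24,000 × 473/4,730 = $106,200.

$106,200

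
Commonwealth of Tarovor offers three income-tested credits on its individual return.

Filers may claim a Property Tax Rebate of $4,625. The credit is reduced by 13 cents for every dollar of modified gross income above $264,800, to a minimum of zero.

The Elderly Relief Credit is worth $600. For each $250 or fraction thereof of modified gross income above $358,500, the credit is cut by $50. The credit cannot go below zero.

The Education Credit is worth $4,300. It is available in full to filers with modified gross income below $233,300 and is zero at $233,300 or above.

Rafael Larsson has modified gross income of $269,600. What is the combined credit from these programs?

Property Tax Rebate: 13% of the $4,800 excess over $264,800 is $624; credit = $4,625 − $624 = $4,001.
Elderly Relief Credit: $269,600 is at or below the $358,500 threshold, so the full $600 applies.
Education Credit: $269,600 meets or exceeds the $233,300 cutoff, so the credit is $0.
Total: $4,001 + $600 + $0 = $4,601.

$4,601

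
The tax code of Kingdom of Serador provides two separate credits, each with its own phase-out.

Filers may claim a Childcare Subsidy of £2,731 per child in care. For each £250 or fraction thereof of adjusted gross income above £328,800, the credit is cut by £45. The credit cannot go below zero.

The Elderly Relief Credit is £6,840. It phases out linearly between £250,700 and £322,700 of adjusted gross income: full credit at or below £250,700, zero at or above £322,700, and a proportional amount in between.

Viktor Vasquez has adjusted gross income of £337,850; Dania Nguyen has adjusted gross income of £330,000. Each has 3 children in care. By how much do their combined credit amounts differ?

Viktor (£337,850): Childcare Subsidy: base = 3 × £2,731 = £8,193. income exceeds £328,800 by £9,050, which is 37 full-or-partial £250 increments; reduction = 37 × £45 = £1,665, leaving £6,528. Elderly Relief Credit: £337,850 is at or above £322,700, so the credit is £0. total £6,528 + £0 = £6,528
Dania (£330,000): Childcare Subsidy: base = 3 × £2,731 = £8,193. income exceeds £328,800 by £1,200, which is 5 full-or-partial £250 increments; reduction = 5 × £45 = £225, leaving £7,968. Elderly Relief Credit: £330,000 is at or above £322,700, so the credit is £0. total £7,968 + £0 = £7,968
Difference: |£6,528 − £7,968| = £1,440.

£1,440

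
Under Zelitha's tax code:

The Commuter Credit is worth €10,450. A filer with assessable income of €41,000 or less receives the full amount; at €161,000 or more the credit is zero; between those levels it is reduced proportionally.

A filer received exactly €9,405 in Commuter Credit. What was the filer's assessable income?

€53,000

€9,405 is 9,405/10,450 of the full €10,450, so 1,045/10,450 of the €120,000 range has been used: income = €41,000 + €120,000 × 1,045/10,450 = €53,000.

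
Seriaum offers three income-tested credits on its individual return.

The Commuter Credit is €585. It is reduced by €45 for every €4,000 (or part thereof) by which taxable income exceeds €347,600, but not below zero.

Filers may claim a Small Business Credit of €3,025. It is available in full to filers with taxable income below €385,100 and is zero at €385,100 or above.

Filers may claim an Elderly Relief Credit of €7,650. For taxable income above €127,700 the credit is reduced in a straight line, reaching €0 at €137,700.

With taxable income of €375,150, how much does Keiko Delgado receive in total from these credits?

Commuter Credit: income exceeds €347,600 by €27,550, which is 7 full-or-partial €4,000 increments; reduction = 7 × €45 = €315, leaving €270.
Small Business Credit: €375,150 is below the €385,100 cutoff, so the full €3,025 applies.
Elderly Relief Credit: €375,150 is at or above €137,700, so the credit is €0.
Total: €270 + €3,025 + €0 = €3,295.

€3,295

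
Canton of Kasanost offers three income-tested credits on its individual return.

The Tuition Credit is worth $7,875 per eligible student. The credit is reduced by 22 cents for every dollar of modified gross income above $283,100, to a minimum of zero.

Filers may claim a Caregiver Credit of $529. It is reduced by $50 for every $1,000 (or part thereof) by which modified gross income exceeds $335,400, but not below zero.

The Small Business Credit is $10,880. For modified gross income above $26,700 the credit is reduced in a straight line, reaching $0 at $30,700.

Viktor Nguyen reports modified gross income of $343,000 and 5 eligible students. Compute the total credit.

Tuition Credit: base = 5 × $7,875 = $39,375. 22% of the $59,900 excess over $283,100 is $13,178; credit = $39,375 − $13,178 = $26,197.
Caregiver Credit: income exceeds $335,400 by $7,600, which is 8 full-or-partial $1,000 increments; reduction = 8 × $50 = $400, leaving $129.
Small Business Credit: $343,000 is at or above $30,700, so the credit is $0.
Total: $26,197 + $129 + $0 = $26,326.

$26,326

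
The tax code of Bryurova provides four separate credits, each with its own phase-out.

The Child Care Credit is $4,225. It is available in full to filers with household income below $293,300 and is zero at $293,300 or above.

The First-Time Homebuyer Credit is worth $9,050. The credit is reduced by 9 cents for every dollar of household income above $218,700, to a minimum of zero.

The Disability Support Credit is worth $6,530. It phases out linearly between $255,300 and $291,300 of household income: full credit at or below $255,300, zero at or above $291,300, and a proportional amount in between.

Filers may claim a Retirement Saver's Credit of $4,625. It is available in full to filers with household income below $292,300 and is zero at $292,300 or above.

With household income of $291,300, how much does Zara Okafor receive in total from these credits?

Child Care Credit: $291,300 is below the $293,300 cutoff, so the full $4,225 applies.
First-Time Homebuyer Credit: 9% of the $72,600 excess over $218,700 is $6,534; credit = $9,050 − $6,534 = $2,516.
Disability Support Credit: $291,300 is at or above $291,300, so the credit is $0.
Retirement Saver's Credit: $291,300 is below the $292,300 cutoff, so the full $4,625 applies.
Total: $4,225 + $2,516 + $0 + $4,625 = $11,366.

$11,366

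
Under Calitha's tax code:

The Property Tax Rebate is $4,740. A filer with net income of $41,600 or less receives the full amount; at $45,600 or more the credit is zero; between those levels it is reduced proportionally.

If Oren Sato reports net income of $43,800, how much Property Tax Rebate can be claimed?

Property Tax Rebate: $43,800 is $2,200 into a $4,000 phase-out range, leaving 1,800/4,000 of the credit: $4,740 × 1,800/4,000 = $2,133.

$2,133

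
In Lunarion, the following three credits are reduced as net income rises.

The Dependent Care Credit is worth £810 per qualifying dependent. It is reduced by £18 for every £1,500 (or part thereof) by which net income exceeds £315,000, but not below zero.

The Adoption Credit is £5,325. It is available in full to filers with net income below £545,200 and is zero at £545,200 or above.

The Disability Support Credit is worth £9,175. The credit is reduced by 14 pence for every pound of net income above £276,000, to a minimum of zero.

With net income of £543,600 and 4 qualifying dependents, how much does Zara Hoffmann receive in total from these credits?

£5,811

Dependent Care Credit: base = 4 × £810 = £3,240. income exceeds £315,000 by £228,600, which is 153 full-or-partial £1,500 increments; reduction = 153 × £18 = £2,754, leaving £486.
Adoption Credit: £543,600 is below the £545,200 cutoff, so the full £5,325 applies.
Disability Support Credit: 14% of the £267,600 excess over £276,000 is £37,464 ≥ base, so the credit is £0.
Total: £486 + £5,325 + £0 = £5,811.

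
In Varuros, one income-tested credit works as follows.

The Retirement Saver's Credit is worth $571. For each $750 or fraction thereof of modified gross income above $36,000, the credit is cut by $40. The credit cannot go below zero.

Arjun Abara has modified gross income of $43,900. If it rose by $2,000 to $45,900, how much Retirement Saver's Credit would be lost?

$120

At $43,900 — income exceeds $36,000 by $7,900, which is 11 full-or-partial $750 increments; reduction = 11 × $40 = $440, leaving $131.
At $45,900 — income exceeds $36,000 by $9,900, which is 14 full-or-partial $750 increments; reduction = 14 × $40 = $560, leaving $11.
Lost: $131 − $11 = $120.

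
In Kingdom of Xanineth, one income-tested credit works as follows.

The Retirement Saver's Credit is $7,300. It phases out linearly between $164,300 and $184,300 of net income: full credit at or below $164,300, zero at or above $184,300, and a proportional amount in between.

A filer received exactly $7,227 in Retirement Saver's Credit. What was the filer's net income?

$164,500

$7,227 is 7,227/7,300 of the full $7,300, so 73/7,300 of the $20,000 range has been used: income = $164,300 + $20,000 × 73/7,300 = $164,500.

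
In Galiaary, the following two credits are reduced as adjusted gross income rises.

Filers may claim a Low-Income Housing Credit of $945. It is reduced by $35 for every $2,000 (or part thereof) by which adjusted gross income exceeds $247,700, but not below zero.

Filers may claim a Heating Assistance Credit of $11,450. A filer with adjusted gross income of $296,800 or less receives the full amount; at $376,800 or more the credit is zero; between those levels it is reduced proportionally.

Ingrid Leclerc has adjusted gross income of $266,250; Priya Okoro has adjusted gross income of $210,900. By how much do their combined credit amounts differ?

Ingrid ($266,250): Low-Income Housing Credit: income exceeds $247,700 by $18,550, which is 10 full-or-partial $2,000 increments; reduction = 10 × $35 = $350, leaving $595. Heating Assistance Credit: $266,250 is at or below the $296,800 threshold, so the full $11,450 applies. total $595 + $11,450 = $12,045
Priya ($210,900): Low-Income Housing Credit: $210,900 is at or below the $247,700 threshold, so the full $945 applies. Heating Assistance Credit: $210,900 is at or below the $296,800 threshold, so the full $11,450 applies. total $945 + $11,450 = $12,395
Difference: |$12,045 − $12,395| = $350.

$350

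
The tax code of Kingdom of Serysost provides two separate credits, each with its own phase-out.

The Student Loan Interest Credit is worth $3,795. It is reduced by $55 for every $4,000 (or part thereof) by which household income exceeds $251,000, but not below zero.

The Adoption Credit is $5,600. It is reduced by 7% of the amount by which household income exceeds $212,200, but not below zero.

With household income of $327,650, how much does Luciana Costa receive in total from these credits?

Student Loan Interest Credit: income exceeds $251,000 by $76,650, which is 20 full-or-partial $4,000 increments; reduction = 20 × $55 = $1,100, leaving $2,695.
Adoption Credit: 7% of the $115,450 excess over $212,200 is $8,081.50 ≥ base, so the credit is $0.
Total: $2,695 + $0 = $2,695.

$2,695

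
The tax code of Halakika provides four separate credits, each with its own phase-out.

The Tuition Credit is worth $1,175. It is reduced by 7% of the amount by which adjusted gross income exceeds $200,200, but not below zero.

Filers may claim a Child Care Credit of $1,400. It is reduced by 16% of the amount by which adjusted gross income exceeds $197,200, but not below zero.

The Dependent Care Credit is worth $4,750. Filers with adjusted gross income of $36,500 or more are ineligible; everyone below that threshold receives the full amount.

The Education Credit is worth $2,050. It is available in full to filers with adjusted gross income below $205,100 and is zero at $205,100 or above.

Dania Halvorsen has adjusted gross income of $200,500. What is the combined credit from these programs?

$4,076

Tuition Credit: 7% of the $300 excess over $200,200 is $21; credit = $1,175 − $21 = $1,154.
Child Care Credit: 16% of the $3,300 excess over $197,200 is $528; credit = $1,400 − $528 = $872.
Dependent Care Credit: $200,500 meets or exceeds the $36,500 cutoff, so the credit is $0.
Education Credit: $200,500 is below the $205,100 cutoff, so the full $2,050 applies.
Total: $1,154 + $872 + $0 + $2,050 = $4,076.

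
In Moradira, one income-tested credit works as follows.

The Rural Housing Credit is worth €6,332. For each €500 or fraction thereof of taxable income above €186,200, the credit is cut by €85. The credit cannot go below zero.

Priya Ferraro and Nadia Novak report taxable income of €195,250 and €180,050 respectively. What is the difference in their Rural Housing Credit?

Priya (€195,250): Rural Housing Credit: income exceeds €186,200 by €9,050, which is 19 full-or-partial €500 increments; reduction = 19 × €85 = €1,615, leaving €4,717.
Nadia (€180,050): Rural Housing Credit: €180,050 is at or below the €186,200 threshold, so the full €6,332 applies.
Difference: |€4,717 − €6,332| = €1,615.

€1,615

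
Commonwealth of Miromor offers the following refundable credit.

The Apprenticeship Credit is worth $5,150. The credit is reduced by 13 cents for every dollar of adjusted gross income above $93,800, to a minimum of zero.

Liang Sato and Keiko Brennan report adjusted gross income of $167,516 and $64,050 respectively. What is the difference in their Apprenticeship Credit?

$5,150

Liang ($167,516): Apprenticeship Credit: 13% of the $73,716 excess over $93,800 is $9,583.08 ≥ base, so the credit is $0.
Keiko ($64,050): Apprenticeship Credit: $64,050 is at or below the $93,800 threshold, so the full $5,150 applies.
Difference: |$0 − $5,150| = $5,150.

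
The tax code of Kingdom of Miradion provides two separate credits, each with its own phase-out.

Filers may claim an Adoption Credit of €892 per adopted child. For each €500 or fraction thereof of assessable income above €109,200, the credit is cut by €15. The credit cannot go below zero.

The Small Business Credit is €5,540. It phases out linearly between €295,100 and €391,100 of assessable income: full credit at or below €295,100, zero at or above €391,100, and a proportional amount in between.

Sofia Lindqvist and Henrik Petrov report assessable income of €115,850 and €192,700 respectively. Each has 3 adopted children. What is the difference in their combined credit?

€2,295

Sofia (€115,850): Adoption Credit: base = 3 × €892 = €2,676. income exceeds €109,200 by €6,650, which is 14 full-or-partial €500 increments; reduction = 14 × €15 = €210, leaving €2,466. Small Business Credit: €115,850 is at or below the €295,100 threshold, so the full €5,540 applies. total €2,466 + €5,540 = €8,006
Henrik (€192,700): Adoption Credit: base = 3 × €892 = €2,676. income exceeds €109,200 by €83,500, which is 167 full-or-partial €500 increments; reduction = 167 × €15 = €2,505, leaving €171. Small Business Credit: €192,700 is at or below the €295,100 threshold, so the full €5,540 applies. total €171 + €5,540 = €5,711
Difference: |€8,006 − €5,711| = €2,295.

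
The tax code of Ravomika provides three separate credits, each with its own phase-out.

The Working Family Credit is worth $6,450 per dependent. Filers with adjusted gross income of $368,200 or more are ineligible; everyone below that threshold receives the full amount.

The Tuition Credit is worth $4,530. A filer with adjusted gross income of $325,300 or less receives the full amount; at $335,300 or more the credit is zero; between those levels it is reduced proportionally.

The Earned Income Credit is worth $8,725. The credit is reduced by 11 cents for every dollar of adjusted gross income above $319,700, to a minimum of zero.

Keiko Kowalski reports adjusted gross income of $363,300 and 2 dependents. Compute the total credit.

Working Family Credit: base = 2 × $6,450 = $12,900. $363,300 is below the $368,200 cutoff, so the full $12,900 applies.
Tuition Credit: $363,300 is at or above $335,300, so the credit is $0.
Earned Income Credit: 11% of the $43,600 excess over $319,700 is $4,796; credit = $8,725 − $4,796 = $3,929.
Total: $12,900 + $0 + $3,929 = $16,829.

$16,829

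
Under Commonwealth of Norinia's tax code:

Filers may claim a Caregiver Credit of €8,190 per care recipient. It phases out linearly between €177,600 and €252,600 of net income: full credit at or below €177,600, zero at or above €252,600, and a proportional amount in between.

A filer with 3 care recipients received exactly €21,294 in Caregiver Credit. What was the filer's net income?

€187,600

Full credit = 3 × €8,190 = €24,570.
€21,294 is 21,294/24,570 of the full €24,570, so 3,276/24,570 of the €75,000 range has been used: income = €177,600 + €75,000 × 3,276/24,570 = €187,600.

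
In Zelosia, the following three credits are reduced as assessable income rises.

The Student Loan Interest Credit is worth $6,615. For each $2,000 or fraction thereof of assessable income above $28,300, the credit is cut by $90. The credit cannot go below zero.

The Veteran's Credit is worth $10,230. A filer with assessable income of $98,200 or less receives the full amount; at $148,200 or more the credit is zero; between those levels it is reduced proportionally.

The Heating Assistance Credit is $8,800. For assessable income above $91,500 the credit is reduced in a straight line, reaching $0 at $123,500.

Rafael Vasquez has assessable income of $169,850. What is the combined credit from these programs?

Student Loan Interest Credit: income exceeds $28,300 by $141,550, which is 71 full-or-partial $2,000 increments; reduction = 71 × $90 = $6,390, leaving $225.
Veteran's Credit: $169,850 is at or above $148,200, so the credit is $0.
Heating Assistance Credit: $169,850 is at or above $123,500, so the credit is $0.
Total: $225 + $0 + $0 = $225.

$225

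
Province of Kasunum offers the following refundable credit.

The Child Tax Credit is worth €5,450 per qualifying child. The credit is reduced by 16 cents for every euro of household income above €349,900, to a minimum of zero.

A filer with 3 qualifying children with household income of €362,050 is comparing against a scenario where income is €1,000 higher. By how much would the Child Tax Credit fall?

At €362,050 — base = 3 × €5,450 = €16,350. 16% of the €12,150 excess over €349,900 is €1,944; credit = €16,350 − €1,944 = €14,406.
At €363,050 — base = 3 × €5,450 = €16,350. 16% of the €13,150 excess over €349,900 is €2,104; credit = €16,350 − €2,104 = €14,246.
Lost: €14,406 − €14,246 = €160.

€160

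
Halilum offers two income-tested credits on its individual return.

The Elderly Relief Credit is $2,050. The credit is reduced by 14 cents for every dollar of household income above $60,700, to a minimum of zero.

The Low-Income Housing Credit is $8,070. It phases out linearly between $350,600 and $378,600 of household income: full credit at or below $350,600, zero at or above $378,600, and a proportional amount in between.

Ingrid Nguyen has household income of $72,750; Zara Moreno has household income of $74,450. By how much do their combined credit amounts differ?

Ingrid ($72,750): Elderly Relief Credit: 14% of the $12,050 excess over $60,700 is $1,687; credit = $2,050 − $1,687 = $363. Low-Income Housing Credit: $72,750 is at or below the $350,600 threshold, so the full $8,070 applies. total $363 + $8,070 = $8,433
Zara ($74,450): Elderly Relief Credit: 14% of the $13,750 excess over $60,700 is $1,925; credit = $2,050 − $1,925 = $125. Low-Income Housing Credit: $74,450 is at or below the $350,600 threshold, so the full $8,070 applies. total $125 + $8,070 = $8,195
Difference: |$8,433 − $8,195| = $238.

$238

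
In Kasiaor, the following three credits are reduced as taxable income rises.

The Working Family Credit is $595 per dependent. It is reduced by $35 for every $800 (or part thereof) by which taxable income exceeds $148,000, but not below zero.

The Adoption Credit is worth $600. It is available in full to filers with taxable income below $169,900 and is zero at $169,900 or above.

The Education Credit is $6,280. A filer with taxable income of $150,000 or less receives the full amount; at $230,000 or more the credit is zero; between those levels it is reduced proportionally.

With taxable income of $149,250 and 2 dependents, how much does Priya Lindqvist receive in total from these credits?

Working Family Credit: base = 2 × $595 = $1,190. income exceeds $148,000 by $1,250, which is 2 full-or-partial $800 increments; reduction = 2 × $35 = $70, leaving $1,120.
Adoption Credit: $149,250 is below the $169,900 cutoff, so the full $600 applies.
Education Credit: $149,250 is at or below the $150,000 threshold, so the full $6,280 applies.
Total: $1,120 + $600 + $6,280 = $8,000.

$8,000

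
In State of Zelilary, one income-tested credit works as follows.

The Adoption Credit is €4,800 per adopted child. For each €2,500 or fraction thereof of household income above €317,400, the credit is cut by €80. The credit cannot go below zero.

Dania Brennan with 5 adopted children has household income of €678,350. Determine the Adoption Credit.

€12,400

Adoption Credit: base = 5 × €4,800 = €24,000. income exceeds €317,400 by €360,950, which is 145 full-or-partial €2,500 increments; reduction = 145 × €80 = €11,600, leaving €12,400.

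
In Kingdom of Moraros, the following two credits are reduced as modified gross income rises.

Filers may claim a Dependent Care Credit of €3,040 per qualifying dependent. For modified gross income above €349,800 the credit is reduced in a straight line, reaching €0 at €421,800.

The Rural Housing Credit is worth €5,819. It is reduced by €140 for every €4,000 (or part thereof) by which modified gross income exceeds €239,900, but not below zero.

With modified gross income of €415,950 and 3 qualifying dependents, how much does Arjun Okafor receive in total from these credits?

€741

Dependent Care Credit: base = 3 × €3,040 = €9,120. €415,950 is €66,150 into a €72,000 phase-out range, leaving 5,850/72,000 of the credit: €9,120 × 5,850/72,000 = €741.
Rural Housing Credit: income exceeds €239,900 by €176,050 → 45 increments × €140 = €6,300 ≥ base, so the credit is €0.
Total: €741 + €0 = €741.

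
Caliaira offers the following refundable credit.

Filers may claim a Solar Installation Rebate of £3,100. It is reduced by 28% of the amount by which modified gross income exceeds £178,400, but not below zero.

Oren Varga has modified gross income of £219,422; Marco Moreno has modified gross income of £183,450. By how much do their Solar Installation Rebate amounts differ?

£1,686

Oren (£219,422): Solar Installation Rebate: 28% of the £41,022 excess over £178,400 is £11,486.16 ≥ base, so the credit is £0.
Marco (£183,450): Solar Installation Rebate: 28% of the £5,050 excess over £178,400 is £1,414; credit = £3,100 − £1,414 = £1,686.
Difference: |£0 − £1,686| = £1,686.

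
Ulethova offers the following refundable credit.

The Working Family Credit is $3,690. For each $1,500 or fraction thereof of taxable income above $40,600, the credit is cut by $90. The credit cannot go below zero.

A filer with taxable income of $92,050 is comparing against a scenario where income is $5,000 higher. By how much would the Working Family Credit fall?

$270

At $92,050 — income exceeds $40,600 by $51,450, which is 35 full-or-partial $1,500 increments; reduction = 35 × $90 = $3,150, leaving $540.
At $97,050 — income exceeds $40,600 by $56,450, which is 38 full-or-partial $1,500 increments; reduction = 38 × $90 = $3,420, leaving $270.
Lost: $540 − $270 = $270.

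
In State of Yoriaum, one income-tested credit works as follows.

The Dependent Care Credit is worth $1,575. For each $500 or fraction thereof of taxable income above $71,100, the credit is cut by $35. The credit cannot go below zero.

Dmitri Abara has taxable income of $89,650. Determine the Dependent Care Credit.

$245

Dependent Care Credit: income exceeds $71,100 by $18,550, which is 38 full-or-partial $500 increments; reduction = 38 × $35 = $1,330, leaving $245.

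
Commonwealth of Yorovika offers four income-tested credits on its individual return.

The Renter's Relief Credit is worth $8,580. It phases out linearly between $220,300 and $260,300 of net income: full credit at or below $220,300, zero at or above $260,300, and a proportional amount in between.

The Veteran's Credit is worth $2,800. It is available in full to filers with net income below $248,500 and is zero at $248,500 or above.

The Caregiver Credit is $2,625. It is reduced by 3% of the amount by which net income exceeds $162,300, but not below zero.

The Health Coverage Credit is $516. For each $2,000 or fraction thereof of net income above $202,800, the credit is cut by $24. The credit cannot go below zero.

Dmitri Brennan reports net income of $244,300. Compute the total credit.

Renter's Relief Credit: $244,300 is $24,000 into a $40,000 phase-out range, leaving 16,000/40,000 of the credit: $8,580 × 16,000/40,000 = $3,432.
Veteran's Credit: $244,300 is below the $248,500 cutoff, so the full $2,800 applies.
Caregiver Credit: 3% of the $82,000 excess over $162,300 is $2,460; credit = $2,625 − $2,460 = $165.
Health Coverage Credit: income exceeds $202,800 by $41,500, which is 21 full-or-partial $2,000 increments; reduction = 21 × $24 = $504, leaving $12.
Total: $3,432 + $2,800 + $165 + $12 = $6,409.

$6,409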